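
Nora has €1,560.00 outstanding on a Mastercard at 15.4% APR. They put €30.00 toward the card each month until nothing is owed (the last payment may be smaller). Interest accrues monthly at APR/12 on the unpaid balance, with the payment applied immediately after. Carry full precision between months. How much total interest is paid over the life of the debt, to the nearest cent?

Monthly rate r = 15.4%/12 = 1.28333% = 0.0128333.
Payoff takes n = ⌈−ln(1 − rB₀/P)/ln(1+r)⌉ = ⌈86.311⌉ = 87 payments; the last is €9.38.
Total paid = 86·€30.00 + €9.38 = €2,589.38.
Total interest = total paid − principal = €2,589.38 − €1,560.00 = €1,029.38.

€1,029.38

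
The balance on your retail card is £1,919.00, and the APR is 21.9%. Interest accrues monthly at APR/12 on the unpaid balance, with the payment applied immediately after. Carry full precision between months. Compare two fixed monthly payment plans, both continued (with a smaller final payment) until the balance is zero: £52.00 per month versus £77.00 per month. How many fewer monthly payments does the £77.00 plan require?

28 fewer payments

Monthly rate r = 21.9%/12 = 1.825% = 0.01825.
At £52.00/mo: n = ⌈−ln(1 − rB₀/P)/ln(1+r)⌉ = 62 payments (last £46.33); total interest = total paid − £1,919.00 = £1,299.33.
At £77.00/mo: 34 payments (last £42.04); total interest £664.04.
Payments saved = 62 − 34 = 28.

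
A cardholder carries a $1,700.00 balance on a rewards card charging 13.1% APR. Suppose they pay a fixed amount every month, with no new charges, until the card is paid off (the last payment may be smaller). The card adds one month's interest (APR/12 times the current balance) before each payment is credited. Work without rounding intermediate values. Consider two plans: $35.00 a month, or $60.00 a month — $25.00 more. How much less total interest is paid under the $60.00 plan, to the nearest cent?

$390.54

Monthly rate r = 13.1%/12 = 1.09167% = 0.0109167.
At $35.00/mo: n = ⌈−ln(1 − rB₀/P)/ln(1+r)⌉ = 70 payments (last $20.55); total interest = total paid − $1,700.00 = $735.55.
At $60.00/mo: 35 payments (last $5.01); total interest $345.01.
Interest saved = $735.55 − $345.01 = $390.54.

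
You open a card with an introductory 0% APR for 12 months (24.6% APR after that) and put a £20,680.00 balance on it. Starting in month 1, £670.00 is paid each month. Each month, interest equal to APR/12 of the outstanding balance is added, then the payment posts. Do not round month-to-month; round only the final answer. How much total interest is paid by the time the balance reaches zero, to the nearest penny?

Promo months 1–12 at r₀ = 0%/12 = 0; months 13+ at r₁ = 24.6%/12 = 0.0205.
After month 12 (no interest yet): B = £20,680.00 − 12·£670.00 = £12,640.00.
Then at r₁ with £670.00/mo: n₂ = −ln(1 − r₁·B/P)/ln(1+r₁) ≈ 24.10 → 25 more payments.
Total paid = 36·£670.00 + £65.03 = £24,185.03; interest = £24,185.03 − £20,680.00 = £3,505.03.

£3,505.03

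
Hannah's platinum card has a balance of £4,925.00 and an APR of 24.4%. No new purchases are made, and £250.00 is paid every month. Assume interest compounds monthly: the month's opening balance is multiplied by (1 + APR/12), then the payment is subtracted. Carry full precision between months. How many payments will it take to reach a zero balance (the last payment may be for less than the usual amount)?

Monthly rate r = 24.4%/12 = 2.03333% = 0.0203333.
Recurrence: B ← B·(1+r) − £250.00.
Month 1: interest £100.14; balance after payment £4,775.14.
Month 2: interest £97.09; balance after payment £4,622.24.
Closed form: n = −ln(1 − rB₀/P)/ln(1+r) = −ln(0.59943)/ln(1.02033) ≈ 25.424, so the balance reaches zero during payment 26.

26 months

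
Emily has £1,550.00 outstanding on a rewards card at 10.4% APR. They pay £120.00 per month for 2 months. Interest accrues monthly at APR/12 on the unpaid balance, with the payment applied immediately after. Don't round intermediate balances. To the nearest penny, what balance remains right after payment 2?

Monthly rate r = 10.4%/12 = 0.866667% = 0.00866667.
Each month: B ← B·(1+r) − £120.00.
Month 1: interest £13.43; balance after payment £1,443.43.
Month 2: interest £12.51; balance after payment £1,335.94.

£1,335.94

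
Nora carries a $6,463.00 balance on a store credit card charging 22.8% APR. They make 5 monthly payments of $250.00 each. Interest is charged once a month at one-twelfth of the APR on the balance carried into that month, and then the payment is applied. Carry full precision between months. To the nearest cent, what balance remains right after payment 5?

$5,802.35

Monthly rate r = 22.8%/12 = 1.9% = 0.019.
Each month: B ← B·(1+r) − $250.00.
Month 1: interest $122.80; balance after payment $6,335.80.
Month 2: interest $120.38; balance after payment $6,206.18.
Month 3: interest $117.92; balance after payment $6,074.09.
Month 4: interest $115.41; balance after payment $5,939.50.
Month 5: interest $112.85; balance after payment $5,802.35.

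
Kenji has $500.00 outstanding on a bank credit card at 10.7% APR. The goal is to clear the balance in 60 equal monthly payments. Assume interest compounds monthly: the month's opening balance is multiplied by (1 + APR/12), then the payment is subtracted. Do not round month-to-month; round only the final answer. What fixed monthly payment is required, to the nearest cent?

Monthly rate r = 10.7%/12 = 0.891667% = 0.00891667.
Level-payment amortization: P = B₀·r / (1 − (1+r)^(−n)) = 500.00·0.00891667 / (1 − 1.00892^(−60)).
Denominator 1 − (1+r)^(−60) = 0.412940368.
P = 4.45833 / 0.412940368 ≈ 10.80.

$10.80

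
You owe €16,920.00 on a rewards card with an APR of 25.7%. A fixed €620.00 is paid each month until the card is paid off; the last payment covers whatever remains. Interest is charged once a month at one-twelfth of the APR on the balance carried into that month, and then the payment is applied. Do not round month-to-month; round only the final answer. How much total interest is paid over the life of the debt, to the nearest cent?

€8,776.13

Monthly rate r = 25.7%/12 = 2.14167% = 0.0214167.
Payoff takes n = ⌈−ln(1 − rB₀/P)/ln(1+r)⌉ = ⌈41.443⌉ = 42 payments; the last is €276.13.
Total paid = 41·€620.00 + €276.13 = €25,696.13.
Total interest = total paid − principal = €25,696.13 − €16,920.00 = €8,776.13.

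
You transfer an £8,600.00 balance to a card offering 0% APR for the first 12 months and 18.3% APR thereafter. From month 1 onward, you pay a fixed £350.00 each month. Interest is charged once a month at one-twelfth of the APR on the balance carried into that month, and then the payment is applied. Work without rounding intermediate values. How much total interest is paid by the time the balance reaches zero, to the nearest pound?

£522

Promo months 1–12 at r₀ = 0%/12 = 0; months 13+ at r₁ = 18.3%/12 = 0.01525.
After month 12 (no interest yet): B = £8,600.00 − 12·£350.00 = £4,400.00.
Then at r₁ with £350.00/mo: n₂ = −ln(1 − r₁·B/P)/ln(1+r₁) ≈ 14.06 → 15 more payments.
Total paid = 26·£350.00 + £22.15 = £9,122.15; interest = £9,122.15 − £8,600.00 = £522.15.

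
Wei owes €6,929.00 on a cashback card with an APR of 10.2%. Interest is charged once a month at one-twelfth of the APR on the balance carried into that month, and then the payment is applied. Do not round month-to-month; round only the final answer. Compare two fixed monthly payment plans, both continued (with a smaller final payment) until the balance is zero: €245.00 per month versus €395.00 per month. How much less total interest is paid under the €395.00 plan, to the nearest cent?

€423.66

Monthly rate r = 10.2%/12 = 0.85% = 0.0085.
At €245.00/mo: n = ⌈−ln(1 − rB₀/P)/ln(1+r)⌉ = 33 payments (last €119.07); total interest = total paid − €6,929.00 = €1,030.07.
At €395.00/mo: 20 payments (last €30.41); total interest €606.41.
Interest saved = €1,030.07 − €606.41 = €423.66.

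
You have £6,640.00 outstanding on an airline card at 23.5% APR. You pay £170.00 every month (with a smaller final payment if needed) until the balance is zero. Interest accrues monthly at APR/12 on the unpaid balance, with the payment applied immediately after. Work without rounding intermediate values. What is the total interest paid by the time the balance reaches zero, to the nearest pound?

£6,051

Monthly rate r = 23.5%/12 = 1.95833% = 0.0195833.
Payoff takes n = ⌈−ln(1 − rB₀/P)/ln(1+r)⌉ = ⌈74.649⌉ = 75 payments; the last is £110.76.
Total paid = 74·£170.00 + £110.76 = £12,690.76.
Total interest = total paid − principal = £12,690.76 − £6,640.00 = £6,050.76.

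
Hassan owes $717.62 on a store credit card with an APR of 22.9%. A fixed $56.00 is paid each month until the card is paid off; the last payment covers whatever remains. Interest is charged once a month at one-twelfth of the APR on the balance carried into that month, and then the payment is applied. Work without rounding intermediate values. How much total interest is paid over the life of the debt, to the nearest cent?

$113.22

Monthly rate r = 22.9%/12 = 1.90833% = 0.0190833.
Payoff takes n = ⌈−ln(1 − rB₀/P)/ln(1+r)⌉ = ⌈14.835⌉ = 15 payments; the last is $46.84.
Total paid = 14·$56.00 + $46.84 = $830.84.
Total interest = total paid − principal = $830.84 − $717.62 = $113.22.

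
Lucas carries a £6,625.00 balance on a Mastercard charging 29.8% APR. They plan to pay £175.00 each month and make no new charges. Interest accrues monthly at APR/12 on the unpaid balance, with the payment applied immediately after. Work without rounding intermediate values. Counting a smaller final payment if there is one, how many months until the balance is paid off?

115 payments

Monthly rate r = 29.8%/12 = 2.48333% = 0.0248333.
Recurrence: B ← B·(1+r) − £175.00.
Month 1: interest £164.52; balance after payment £6,614.52.
Month 2: interest £164.26; balance after payment £6,603.78.
Closed form: n = −ln(1 − rB₀/P)/ln(1+r) = −ln(0.059881)/ln(1.02483) ≈ 114.774, so the balance reaches zero during payment 115.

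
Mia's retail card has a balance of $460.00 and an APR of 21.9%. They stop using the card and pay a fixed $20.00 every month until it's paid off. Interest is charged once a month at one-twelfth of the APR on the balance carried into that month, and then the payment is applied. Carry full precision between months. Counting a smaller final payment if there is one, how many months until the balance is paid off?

Monthly rate r = 21.9%/12 = 1.825% = 0.01825.
Recurrence: B ← B·(1+r) − $20.00.
Month 1: interest $8.39; balance after payment $448.39.
Month 2: interest $8.18; balance after payment $436.58.
Closed form: n = −ln(1 − rB₀/P)/ln(1+r) = −ln(0.58025)/ln(1.01825) ≈ 30.096, so the balance reaches zero during payment 31.

31 months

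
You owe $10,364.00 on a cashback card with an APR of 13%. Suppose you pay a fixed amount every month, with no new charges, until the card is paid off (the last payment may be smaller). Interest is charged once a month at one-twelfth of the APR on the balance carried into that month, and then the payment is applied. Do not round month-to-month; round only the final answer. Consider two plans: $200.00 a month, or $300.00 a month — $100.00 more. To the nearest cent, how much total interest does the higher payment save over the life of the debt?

$2,244.11

Monthly rate r = 13%/12 = 1.08333% = 0.0108333.
At $200.00/mo: n = ⌈−ln(1 − rB₀/P)/ln(1+r)⌉ = 77 payments (last $97.23); total interest = total paid − $10,364.00 = $4,933.23.
At $300.00/mo: 44 payments (last $153.12); total interest $2,689.12.
Interest saved = $4,933.23 − $2,689.12 = $2,244.11.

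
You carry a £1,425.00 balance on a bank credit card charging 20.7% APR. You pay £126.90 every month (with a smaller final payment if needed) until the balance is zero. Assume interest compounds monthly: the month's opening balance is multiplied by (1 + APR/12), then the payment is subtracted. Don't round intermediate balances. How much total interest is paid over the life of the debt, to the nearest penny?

Monthly rate r = 20.7%/12 = 1.725% = 0.01725.
Payoff takes n = ⌈−ln(1 − rB₀/P)/ln(1+r)⌉ = ⌈12.589⌉ = 13 payments; the last is £74.99.
Total paid = 12·£126.90 + £74.99 = £1,597.79.
Total interest = total paid − principal = £1,597.79 − £1,425.00 = £172.79.

£172.79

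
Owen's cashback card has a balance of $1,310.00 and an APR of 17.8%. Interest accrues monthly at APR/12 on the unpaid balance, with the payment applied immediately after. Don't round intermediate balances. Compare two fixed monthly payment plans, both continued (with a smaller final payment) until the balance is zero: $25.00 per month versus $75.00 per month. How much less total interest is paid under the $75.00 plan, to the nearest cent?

Monthly rate r = 17.8%/12 = 1.48333% = 0.0148333.
At $25.00/mo: n = ⌈−ln(1 − rB₀/P)/ln(1+r)⌉ = 102 payments (last $24.82); total interest = total paid − $1,310.00 = $1,239.82.
At $75.00/mo: 21 payments (last $27.57); total interest $217.57.
Interest saved = $1,239.82 − $217.57 = $1,022.25.

$1,022.25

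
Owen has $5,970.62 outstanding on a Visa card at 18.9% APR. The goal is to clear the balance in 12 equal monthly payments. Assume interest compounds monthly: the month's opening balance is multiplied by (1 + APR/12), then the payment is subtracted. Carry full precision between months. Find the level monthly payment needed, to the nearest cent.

Monthly rate r = 18.9%/12 = 1.575% = 0.01575.
Level-payment amortization: P = B₀·r / (1 − (1+r)^(−n)) = 5970.62·0.01575 / (1 − 1.01575^(−12)).
Denominator 1 − (1+r)^(−12) = 0.170993324.
P = 94.0373 / 0.170993324 ≈ 549.95.

$549.95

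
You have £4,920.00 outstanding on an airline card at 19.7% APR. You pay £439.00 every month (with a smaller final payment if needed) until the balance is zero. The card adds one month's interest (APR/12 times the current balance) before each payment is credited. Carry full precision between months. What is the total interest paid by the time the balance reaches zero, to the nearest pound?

£563

Monthly rate r = 19.7%/12 = 1.64167% = 0.0164167.
Payoff takes n = ⌈−ln(1 − rB₀/P)/ln(1+r)⌉ = ⌈12.487⌉ = 13 payments; the last is £214.52.
Total paid = 12·£439.00 + £214.52 = £5,482.52.
Total interest = total paid − principal = £5,482.52 − £4,920.00 = £562.52.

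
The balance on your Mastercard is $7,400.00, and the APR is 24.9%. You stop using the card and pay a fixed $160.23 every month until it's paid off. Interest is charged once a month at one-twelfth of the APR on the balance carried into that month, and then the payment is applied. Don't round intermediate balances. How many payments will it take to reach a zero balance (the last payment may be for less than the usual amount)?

155 payments

Monthly rate r = 24.9%/12 = 2.075% = 0.02075.
Recurrence: B ← B·(1+r) − $160.23.
Month 1: interest $153.55; balance after payment $7,393.32.
Month 2: interest $153.41; balance after payment $7,386.50.
Closed form: n = −ln(1 − rB₀/P)/ln(1+r) = −ln(0.04169)/ln(1.02075) ≈ 154.715, so the balance reaches zero during payment 155.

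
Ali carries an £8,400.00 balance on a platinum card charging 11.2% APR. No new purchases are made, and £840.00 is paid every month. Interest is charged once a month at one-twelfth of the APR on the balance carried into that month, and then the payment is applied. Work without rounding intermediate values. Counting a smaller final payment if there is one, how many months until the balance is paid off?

11 months

Monthly rate r = 11.2%/12 = 0.933333% = 0.00933333.
Recurrence: B ← B·(1+r) − £840.00.
Month 1: interest £78.40; balance after payment £7,638.40.
Month 2: interest £71.29; balance after payment £6,869.69.
Closed form: n = −ln(1 − rB₀/P)/ln(1+r) = −ln(0.90667)/ln(1.00933) ≈ 10.547, so the balance reaches zero during payment 11.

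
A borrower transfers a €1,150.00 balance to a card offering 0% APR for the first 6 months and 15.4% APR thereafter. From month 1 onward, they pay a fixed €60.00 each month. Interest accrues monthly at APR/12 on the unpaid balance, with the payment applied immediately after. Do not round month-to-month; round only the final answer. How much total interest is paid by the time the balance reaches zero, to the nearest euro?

Promo months 1–6 at r₀ = 0%/12 = 0; months 7+ at r₁ = 15.4%/12 = 0.0128333.
After month 6 (no interest yet): B = €1,150.00 − 6·€60.00 = €790.00.
Then at r₁ with €60.00/mo: n₂ = −ln(1 − r₁·B/P)/ln(1+r₁) ≈ 14.52 → 15 more payments.
Total paid = 20·€60.00 + €31.00 = €1,231.00; interest = €1,231.00 − €1,150.00 = €81.00.

€81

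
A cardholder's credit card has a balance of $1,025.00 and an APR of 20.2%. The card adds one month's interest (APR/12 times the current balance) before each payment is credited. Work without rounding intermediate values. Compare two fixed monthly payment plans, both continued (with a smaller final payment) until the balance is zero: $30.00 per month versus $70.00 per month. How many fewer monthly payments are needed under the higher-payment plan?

35 fewer payments

Monthly rate r = 20.2%/12 = 1.68333% = 0.0168333.
At $30.00/mo: n = ⌈−ln(1 − rB₀/P)/ln(1+r)⌉ = 52 payments (last $8.39); total interest = total paid − $1,025.00 = $513.39.
At $70.00/mo: 17 payments (last $66.78); total interest $161.78.
Payments saved = 52 − 17 = 35.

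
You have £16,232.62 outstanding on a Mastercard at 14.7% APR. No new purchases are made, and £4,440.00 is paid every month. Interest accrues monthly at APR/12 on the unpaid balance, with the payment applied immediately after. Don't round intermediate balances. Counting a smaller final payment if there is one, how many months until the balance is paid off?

4 payments

Monthly rate r = 14.7%/12 = 1.225% = 0.01225.
Recurrence: B ← B·(1+r) − £4,440.00.
Month 1: interest £198.85; balance after payment £11,991.47.
Month 2: interest £146.90; balance after payment £7,698.37.
Month 3: interest £94.30; balance after payment £3,352.67.
Month 4: interest £41.07; balance after payment £0.00.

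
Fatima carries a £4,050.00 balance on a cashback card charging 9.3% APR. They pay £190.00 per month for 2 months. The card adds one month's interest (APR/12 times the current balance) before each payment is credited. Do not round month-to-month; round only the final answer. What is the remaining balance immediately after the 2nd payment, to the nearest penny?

£3,731.55

Monthly rate r = 9.3%/12 = 0.775% = 0.00775.
Each month: B ← B·(1+r) − £190.00.
Month 1: interest £31.39; balance after payment £3,891.39.
Month 2: interest £30.16; balance after payment £3,731.55.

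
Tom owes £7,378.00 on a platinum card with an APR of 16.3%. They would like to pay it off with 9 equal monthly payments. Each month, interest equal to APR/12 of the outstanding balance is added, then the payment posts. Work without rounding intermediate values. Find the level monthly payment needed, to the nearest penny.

£876.46

Monthly rate r = 16.3%/12 = 1.35833% = 0.0135833.
Level-payment amortization: P = B₀·r / (1 − (1+r)^(−n)) = 7378.00·0.0135833 / (1 − 1.01358^(−9)).
Denominator 1 − (1+r)^(−9) = 0.114344439.
P = 100.218 / 0.114344439 ≈ 876.46.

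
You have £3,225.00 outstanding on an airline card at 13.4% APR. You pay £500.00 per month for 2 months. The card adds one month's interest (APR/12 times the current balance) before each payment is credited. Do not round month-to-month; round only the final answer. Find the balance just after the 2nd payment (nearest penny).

Monthly rate r = 13.4%/12 = 1.11667% = 0.0111667.
Each month: B ← B·(1+r) − £500.00.
Month 1: interest £36.01; balance after payment £2,761.01.
Month 2: interest £30.83; balance after payment £2,291.84.

£2,291.84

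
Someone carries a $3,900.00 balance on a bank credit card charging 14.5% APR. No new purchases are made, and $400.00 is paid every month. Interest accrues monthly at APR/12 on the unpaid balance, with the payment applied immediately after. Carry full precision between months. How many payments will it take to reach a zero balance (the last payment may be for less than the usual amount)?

Monthly rate r = 14.5%/12 = 1.20833% = 0.0120833.
Recurrence: B ← B·(1+r) − $400.00.
Month 1: interest $47.12; balance after payment $3,547.12.
Month 2: interest $42.86; balance after payment $3,189.99.
Closed form: n = −ln(1 − rB₀/P)/ln(1+r) = −ln(0.88219)/ln(1.01208) ≈ 10.436, so the balance reaches zero during payment 11.

11 payments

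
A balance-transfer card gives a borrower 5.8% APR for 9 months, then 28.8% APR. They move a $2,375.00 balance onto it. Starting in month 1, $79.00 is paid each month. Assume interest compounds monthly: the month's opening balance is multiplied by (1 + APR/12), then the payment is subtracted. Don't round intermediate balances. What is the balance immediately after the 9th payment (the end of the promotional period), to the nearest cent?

Promo months 1–9 at r₀ = 5.8%/12 = 0.00483333; months 10+ at r₁ = 28.8%/12 = 0.024.
After month 9: iterate B ← B·(1+r₀) − $79.00 for 9 months → $1,755.43.

$1,755.43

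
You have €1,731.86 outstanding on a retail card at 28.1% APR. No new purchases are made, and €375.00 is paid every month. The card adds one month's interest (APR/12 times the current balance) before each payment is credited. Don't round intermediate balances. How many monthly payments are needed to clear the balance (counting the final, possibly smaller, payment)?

5 months

Monthly rate r = 28.1%/12 = 2.34167% = 0.0234167.
Recurrence: B ← B·(1+r) − €375.00.
Month 1: interest €40.55; balance after payment €1,397.41.
Month 2: interest €32.72; balance after payment €1,055.14.
Month 3: interest €24.71; balance after payment €704.84.
Month 4: interest €16.51; balance after payment €346.35.
Month 5: interest €8.11; balance after payment €0.00.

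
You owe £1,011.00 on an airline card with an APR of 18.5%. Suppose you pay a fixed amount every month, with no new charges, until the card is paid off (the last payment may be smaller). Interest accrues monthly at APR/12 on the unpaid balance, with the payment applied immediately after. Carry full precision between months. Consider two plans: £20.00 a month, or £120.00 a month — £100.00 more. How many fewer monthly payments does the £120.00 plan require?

89 fewer payments

Monthly rate r = 18.5%/12 = 1.54167% = 0.0154167.
At £20.00/mo: n = ⌈−ln(1 − rB₀/P)/ln(1+r)⌉ = 99 payments (last £15.33); total interest = total paid − £1,011.00 = £964.33.
At £120.00/mo: 10 payments (last £11.37); total interest £80.37.
Payments saved = 99 − 10 = 89.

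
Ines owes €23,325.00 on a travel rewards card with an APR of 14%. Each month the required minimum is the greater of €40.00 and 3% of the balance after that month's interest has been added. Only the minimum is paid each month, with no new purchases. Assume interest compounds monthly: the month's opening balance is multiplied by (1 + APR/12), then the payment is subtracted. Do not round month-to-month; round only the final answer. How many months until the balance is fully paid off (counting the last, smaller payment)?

Monthly rate r = 14%/12 = 1.16667% = 0.0116667.
While 3% of the post-interest balance exceeds €40.00, each month B ← (B·(1+r))·(1 − 0.03), i.e. B shrinks by the factor (1+r)·0.97 = 0.98132.
This holds for months 1–153. Entering month 154 the balance is €1,302.04; 3% of the post-interest balance is now below €40.00, so the flat €40.00 minimum applies from here.
From month 154 a fixed €40.00 at rate r clears €1,302.04 in 42 more payments. Total: 153 + 42 = 195 months.

195 months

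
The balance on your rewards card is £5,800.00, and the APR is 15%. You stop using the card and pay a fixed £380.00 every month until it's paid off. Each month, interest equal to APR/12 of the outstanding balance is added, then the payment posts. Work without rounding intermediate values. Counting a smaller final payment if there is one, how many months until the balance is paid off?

Monthly rate r = 15%/12 = 1.25% = 0.0125.
Recurrence: B ← B·(1+r) − £380.00.
Month 1: interest £72.50; balance after payment £5,492.50.
Month 2: interest £68.66; balance after payment £5,181.16.
Closed form: n = −ln(1 − rB₀/P)/ln(1+r) = −ln(0.80921)/ln(1.0125) ≈ 17.041, so the balance reaches zero during payment 18.

18 payments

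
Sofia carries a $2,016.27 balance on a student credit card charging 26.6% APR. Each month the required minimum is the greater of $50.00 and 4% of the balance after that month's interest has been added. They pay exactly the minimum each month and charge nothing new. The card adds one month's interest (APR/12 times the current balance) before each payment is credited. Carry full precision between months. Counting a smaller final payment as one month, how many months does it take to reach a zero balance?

Monthly rate r = 26.6%/12 = 2.21667% = 0.0221667.
While 4% of the post-interest balance exceeds $50.00, each month B ← (B·(1+r))·(1 − 0.04), i.e. B shrinks by the factor (1+r)·0.96 = 0.98128.
This holds for months 1–27. Entering month 28 the balance is $1,210.48; 4% of the post-interest balance is now below $50.00, so the flat $50.00 minimum applies from here.
From month 28 a fixed $50.00 at rate r clears $1,210.48 in 36 more payments. Total: 27 + 36 = 63 months.

63 months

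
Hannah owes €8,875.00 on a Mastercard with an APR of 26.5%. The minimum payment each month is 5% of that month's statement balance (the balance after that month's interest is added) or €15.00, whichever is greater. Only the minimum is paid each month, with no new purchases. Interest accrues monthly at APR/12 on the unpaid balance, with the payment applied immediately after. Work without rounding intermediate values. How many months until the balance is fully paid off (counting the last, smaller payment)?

Monthly rate r = 26.5%/12 = 2.20833% = 0.0220833.
While 5% of the post-interest balance exceeds €15.00, each month B ← (B·(1+r))·(1 − 0.05), i.e. B shrinks by the factor (1+r)·0.95 = 0.97098.
This holds for months 1–116. Entering month 117 the balance is €291.42; 5% of the post-interest balance is now below €15.00, so the flat €15.00 minimum applies from here.
From month 117 a fixed €15.00 at rate r clears €291.42 in 26 more payments. Total: 116 + 26 = 142 months.

142 months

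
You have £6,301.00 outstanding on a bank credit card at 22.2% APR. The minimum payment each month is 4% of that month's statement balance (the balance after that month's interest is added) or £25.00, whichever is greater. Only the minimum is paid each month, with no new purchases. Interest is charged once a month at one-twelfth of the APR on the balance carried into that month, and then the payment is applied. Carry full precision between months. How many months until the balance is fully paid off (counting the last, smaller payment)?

Monthly rate r = 22.2%/12 = 1.85% = 0.0185.
While 4% of the post-interest balance exceeds £25.00, each month B ← (B·(1+r))·(1 − 0.04), i.e. B shrinks by the factor (1+r)·0.96 = 0.97776.
This holds for months 1–104. Entering month 105 the balance is £607.53; 4% of the post-interest balance is now below £25.00, so the flat £25.00 minimum applies from here.
From month 105 a fixed £25.00 at rate r clears £607.53 in 33 more payments. Total: 104 + 33 = 137 months.

137 months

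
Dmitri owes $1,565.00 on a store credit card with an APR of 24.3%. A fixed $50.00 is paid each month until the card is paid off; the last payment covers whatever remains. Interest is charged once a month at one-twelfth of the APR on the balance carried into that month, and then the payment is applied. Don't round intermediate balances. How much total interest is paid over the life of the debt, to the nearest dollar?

Monthly rate r = 24.3%/12 = 2.025% = 0.02025.
Payoff takes n = ⌈−ln(1 − rB₀/P)/ln(1+r)⌉ = ⌈50.113⌉ = 51 payments; the last is $5.68.
Total paid = 50·$50.00 + $5.68 = $2,505.68.
Total interest = total paid − principal = $2,505.68 − $1,565.00 = $940.68.

$941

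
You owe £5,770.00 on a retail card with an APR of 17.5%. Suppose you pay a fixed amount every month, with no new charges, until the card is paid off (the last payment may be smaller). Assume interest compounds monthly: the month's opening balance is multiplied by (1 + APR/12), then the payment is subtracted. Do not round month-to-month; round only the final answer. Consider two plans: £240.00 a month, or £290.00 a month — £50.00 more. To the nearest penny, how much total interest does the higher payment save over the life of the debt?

Monthly rate r = 17.5%/12 = 1.45833% = 0.0145833.
At £240.00/mo: n = ⌈−ln(1 − rB₀/P)/ln(1+r)⌉ = 30 payments (last £196.79); total interest = total paid − £5,770.00 = £1,386.79.
At £290.00/mo: 24 payments (last £195.13); total interest £1,095.13.
Interest saved = £1,386.79 − £1,095.13 = £291.66.

£291.66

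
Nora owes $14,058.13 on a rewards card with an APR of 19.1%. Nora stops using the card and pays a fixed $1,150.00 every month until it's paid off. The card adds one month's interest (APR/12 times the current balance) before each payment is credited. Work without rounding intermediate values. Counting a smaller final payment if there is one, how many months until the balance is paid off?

14 payments

Monthly rate r = 19.1%/12 = 1.59167% = 0.0159167.
Recurrence: B ← B·(1+r) − $1,150.00.
Month 1: interest $223.76; balance after payment $13,131.89.
Month 2: interest $209.02; balance after payment $12,190.90.
Closed form: n = −ln(1 − rB₀/P)/ln(1+r) = −ln(0.80543)/ln(1.01592) ≈ 13.703, so the balance reaches zero during payment 14.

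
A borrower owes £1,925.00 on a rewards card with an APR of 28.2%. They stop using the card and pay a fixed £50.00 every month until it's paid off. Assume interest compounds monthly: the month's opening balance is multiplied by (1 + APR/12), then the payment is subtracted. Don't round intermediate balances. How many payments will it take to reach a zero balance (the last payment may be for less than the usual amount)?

Monthly rate r = 28.2%/12 = 2.35% = 0.0235.
Recurrence: B ← B·(1+r) − £50.00.
Month 1: interest £45.24; balance after payment £1,920.24.
Month 2: interest £45.13; balance after payment £1,915.36.
Closed form: n = −ln(1 − rB₀/P)/ln(1+r) = −ln(0.09525)/ln(1.0235) ≈ 101.224, so the balance reaches zero during payment 102.

102 payments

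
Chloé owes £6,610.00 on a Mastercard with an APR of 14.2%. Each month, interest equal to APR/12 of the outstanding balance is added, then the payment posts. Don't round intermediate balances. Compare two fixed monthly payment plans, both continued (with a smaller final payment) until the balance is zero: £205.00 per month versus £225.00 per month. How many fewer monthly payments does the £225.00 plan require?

4 fewer payments

Monthly rate r = 14.2%/12 = 1.18333% = 0.0118333.
At £205.00/mo: n = ⌈−ln(1 − rB₀/P)/ln(1+r)⌉ = 41 payments (last £174.22); total interest = total paid − £6,610.00 = £1,764.22.
At £225.00/mo: 37 payments (last £70.19); total interest £1,560.19.
Payments saved = 41 − 37 = 4.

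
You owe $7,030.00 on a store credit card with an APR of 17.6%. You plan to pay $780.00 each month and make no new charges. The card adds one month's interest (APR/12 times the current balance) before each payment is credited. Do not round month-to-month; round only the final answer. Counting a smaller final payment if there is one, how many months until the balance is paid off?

10 payments

Monthly rate r = 17.6%/12 = 1.46667% = 0.0146667.
Recurrence: B ← B·(1+r) − $780.00.
Month 1: interest $103.11; balance after payment $6,353.11.
Month 2: interest $93.18; balance after payment $5,666.29.
Closed form: n = −ln(1 − rB₀/P)/ln(1+r) = −ln(0.86781)/ln(1.01467) ≈ 9.738, so the balance reaches zero during payment 10.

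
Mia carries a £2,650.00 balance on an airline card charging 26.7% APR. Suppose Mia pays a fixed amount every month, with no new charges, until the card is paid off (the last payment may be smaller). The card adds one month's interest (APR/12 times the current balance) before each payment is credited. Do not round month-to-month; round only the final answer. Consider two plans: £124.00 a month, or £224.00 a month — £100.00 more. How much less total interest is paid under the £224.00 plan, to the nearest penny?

Monthly rate r = 26.7%/12 = 2.225% = 0.02225.
At £124.00/mo: n = ⌈−ln(1 − rB₀/P)/ln(1+r)⌉ = 30 payments (last £40.54); total interest = total paid − £2,650.00 = £986.54.
At £224.00/mo: 14 payments (last £197.67); total interest £459.67.
Interest saved = £986.54 − £459.67 = £526.87.

£526.87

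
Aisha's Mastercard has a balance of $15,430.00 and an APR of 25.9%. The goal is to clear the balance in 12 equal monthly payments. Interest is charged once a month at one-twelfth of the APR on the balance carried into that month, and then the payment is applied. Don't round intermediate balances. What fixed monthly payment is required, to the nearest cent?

Monthly rate r = 25.9%/12 = 2.15833% = 0.0215833.
Level-payment amortization: P = B₀·r / (1 − (1+r)^(−n)) = 15430.00·0.0215833 / (1 − 1.02158^(−12)).
Denominator 1 − (1+r)^(−12) = 0.226047314.
P = 333.031 / 0.226047314 ≈ 1473.28.

$1,473.28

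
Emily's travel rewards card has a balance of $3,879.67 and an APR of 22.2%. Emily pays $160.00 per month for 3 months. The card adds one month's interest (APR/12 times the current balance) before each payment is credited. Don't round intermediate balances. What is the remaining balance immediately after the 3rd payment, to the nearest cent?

$3,610.06

Monthly rate r = 22.2%/12 = 1.85% = 0.0185.
Each month: B ← B·(1+r) − $160.00.
Month 1: interest $71.77; balance after payment $3,791.44.
Month 2: interest $70.14; balance after payment $3,701.59.
Month 3: interest $68.48; balance after payment $3,610.06.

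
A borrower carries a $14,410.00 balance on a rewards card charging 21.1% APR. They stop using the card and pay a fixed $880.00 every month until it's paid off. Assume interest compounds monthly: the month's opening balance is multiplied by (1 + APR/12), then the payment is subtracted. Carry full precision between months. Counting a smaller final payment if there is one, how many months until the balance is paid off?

Monthly rate r = 21.1%/12 = 1.75833% = 0.0175833.
Recurrence: B ← B·(1+r) − $880.00.
Month 1: interest $253.38; balance after payment $13,783.38.
Month 2: interest $242.36; balance after payment $13,145.73.
Closed form: n = −ln(1 − rB₀/P)/ln(1+r) = −ln(0.71207)/ln(1.01758) ≈ 19.482, so the balance reaches zero during payment 20.

20 months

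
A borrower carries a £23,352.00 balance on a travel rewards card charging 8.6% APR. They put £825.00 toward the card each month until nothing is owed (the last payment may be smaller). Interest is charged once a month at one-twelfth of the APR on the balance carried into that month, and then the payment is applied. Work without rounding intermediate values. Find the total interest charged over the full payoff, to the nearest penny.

Monthly rate r = 8.6%/12 = 0.716667% = 0.00716667.
Payoff takes n = ⌈−ln(1 − rB₀/P)/ln(1+r)⌉ = ⌈31.749⌉ = 32 payments; the last is £618.09.
Total paid = 31·£825.00 + £618.09 = £26,193.09.
Total interest = total paid − principal = £26,193.09 − £23,352.00 = £2,841.09.

£2,841.09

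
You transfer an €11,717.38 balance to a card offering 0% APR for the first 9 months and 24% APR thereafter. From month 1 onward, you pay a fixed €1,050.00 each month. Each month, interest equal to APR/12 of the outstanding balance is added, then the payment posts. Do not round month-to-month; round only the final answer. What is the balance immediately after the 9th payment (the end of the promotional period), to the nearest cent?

€2,267.38

Promo months 1–9 at r₀ = 0%/12 = 0; months 10+ at r₁ = 24%/12 = 0.02.
After month 9 (no interest yet): B = €11,717.38 − 9·€1,050.00 = €2,267.38.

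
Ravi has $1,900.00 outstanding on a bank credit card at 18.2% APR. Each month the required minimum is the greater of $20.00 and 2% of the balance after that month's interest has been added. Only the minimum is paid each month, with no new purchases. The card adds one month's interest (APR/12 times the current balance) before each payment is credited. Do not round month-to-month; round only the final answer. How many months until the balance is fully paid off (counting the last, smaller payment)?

Monthly rate r = 18.2%/12 = 1.51667% = 0.0151667.
While 2% of the post-interest balance exceeds $20.00, each month B ← (B·(1+r))·(1 − 0.02), i.e. B shrinks by the factor (1+r)·0.98 = 0.99486.
This holds for months 1–128. Entering month 129 the balance is $982.82; 2% of the post-interest balance is now below $20.00, so the flat $20.00 minimum applies from here.
From month 129 a fixed $20.00 at rate r clears $982.82 in 91 more payments. Total: 128 + 91 = 219 months.

219 months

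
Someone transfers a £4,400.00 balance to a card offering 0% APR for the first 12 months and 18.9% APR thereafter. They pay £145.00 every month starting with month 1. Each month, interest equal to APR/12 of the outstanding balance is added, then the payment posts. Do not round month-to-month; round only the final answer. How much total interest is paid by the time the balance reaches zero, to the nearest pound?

Promo months 1–12 at r₀ = 0%/12 = 0; months 13+ at r₁ = 18.9%/12 = 0.01575.
After month 12 (no interest yet): B = £4,400.00 − 12·£145.00 = £2,660.00.
Then at r₁ with £145.00/mo: n₂ = −ln(1 − r₁·B/P)/ln(1+r₁) ≈ 21.82 → 22 more payments.
Total paid = 33·£145.00 + £119.06 = £4,904.06; interest = £4,904.06 − £4,400.00 = £504.06.

£504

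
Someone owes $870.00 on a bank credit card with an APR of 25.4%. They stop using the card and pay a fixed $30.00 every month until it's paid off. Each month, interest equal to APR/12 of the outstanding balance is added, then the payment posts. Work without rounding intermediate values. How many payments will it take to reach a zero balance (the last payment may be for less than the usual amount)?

46 months

Monthly rate r = 25.4%/12 = 2.11667% = 0.0211667.
Recurrence: B ← B·(1+r) − $30.00.
Month 1: interest $18.41; balance after payment $858.41.
Month 2: interest $18.17; balance after payment $846.58.
Closed form: n = −ln(1 − rB₀/P)/ln(1+r) = −ln(0.38617)/ln(1.02117) ≈ 45.426, so the balance reaches zero during payment 46.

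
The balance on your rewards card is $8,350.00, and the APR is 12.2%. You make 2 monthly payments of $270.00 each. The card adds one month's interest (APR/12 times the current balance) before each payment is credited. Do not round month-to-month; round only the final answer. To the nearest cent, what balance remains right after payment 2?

Monthly rate r = 12.2%/12 = 1.01667% = 0.0101667.
Each month: B ← B·(1+r) − $270.00.
Month 1: interest $84.89; balance after payment $8,164.89.
Month 2: interest $83.01; balance after payment $7,977.90.

$7,977.90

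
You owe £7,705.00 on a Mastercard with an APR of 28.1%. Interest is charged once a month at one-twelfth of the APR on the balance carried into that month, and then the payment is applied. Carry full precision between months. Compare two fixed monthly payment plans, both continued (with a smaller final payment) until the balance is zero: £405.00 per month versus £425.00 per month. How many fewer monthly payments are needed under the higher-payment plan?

Monthly rate r = 28.1%/12 = 2.34167% = 0.0234167.
At £405.00/mo: n = ⌈−ln(1 − rB₀/P)/ln(1+r)⌉ = 26 payments (last £193.84); total interest = total paid − £7,705.00 = £2,613.84.
At £425.00/mo: 24 payments (last £371.34); total interest £2,441.34.
Payments saved = 26 − 24 = 2.

2 fewer payments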